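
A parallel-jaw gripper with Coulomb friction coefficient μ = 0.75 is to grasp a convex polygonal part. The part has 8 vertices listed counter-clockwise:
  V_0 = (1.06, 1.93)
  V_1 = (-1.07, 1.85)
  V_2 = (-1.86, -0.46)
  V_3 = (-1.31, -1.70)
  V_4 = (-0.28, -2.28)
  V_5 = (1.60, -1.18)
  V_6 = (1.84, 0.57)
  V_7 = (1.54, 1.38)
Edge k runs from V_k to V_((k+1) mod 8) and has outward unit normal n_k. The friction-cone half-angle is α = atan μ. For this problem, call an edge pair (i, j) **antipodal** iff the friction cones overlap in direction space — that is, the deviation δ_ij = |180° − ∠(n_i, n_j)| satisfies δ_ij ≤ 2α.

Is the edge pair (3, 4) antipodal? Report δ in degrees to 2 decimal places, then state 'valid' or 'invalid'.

δ = 120.28°, invalid

α = atan 0.75 = 36.87°;  2α = 73.74°
edge 3: e_3 = (+1.03, -0.58);  n_3 = (-0.4907, -0.8713)
edge 4: e_4 = (+1.88, +1.10);  n_4 = (+0.5050, -0.8631)
∠(n_3, n_4) = 59.72°
δ = |180° − 59.72°| = 120.28°
120.28° > 2α = 73.74°  →  invalid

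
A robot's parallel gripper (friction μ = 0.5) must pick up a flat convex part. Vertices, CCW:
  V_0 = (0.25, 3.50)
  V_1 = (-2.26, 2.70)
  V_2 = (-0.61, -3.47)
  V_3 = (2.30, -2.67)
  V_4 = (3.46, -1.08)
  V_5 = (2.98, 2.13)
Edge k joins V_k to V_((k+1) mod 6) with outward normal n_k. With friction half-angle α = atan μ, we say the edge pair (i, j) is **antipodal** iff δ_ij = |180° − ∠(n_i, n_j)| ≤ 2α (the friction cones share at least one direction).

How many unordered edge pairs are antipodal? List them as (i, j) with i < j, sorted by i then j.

α = atan 0.5 = 26.57°;  2α = 53.13°
n_0 = (-0.3037, +0.9528)
n_1 = (-0.9661, -0.2583)
n_2 = (+0.2651, -0.9642)
n_3 = (+0.8079, -0.5894)
n_4 = (+0.9890, +0.1479)
n_5 = (+0.4485, +0.8938)
  (0,1): δ = 92.71°  ·
  (0,2): δ = 2.31°  ✓
  (0,3): δ = 36.21°  ✓
  (0,4): δ = 80.83°  ·
  (0,5): δ = 135.67°  ·
  (1,2): δ = 89.60°  ·
  (1,3): δ = 51.08°  ✓
  (1,4): δ = 6.47°  ✓
  (1,5): δ = 48.38°  ✓
  (2,3): δ = 141.48°  ·
  (2,4): δ = 96.87°  ·
  (2,5): δ = 42.02°  ✓
  (3,4): δ = 135.38°  ·
  (3,5): δ = 80.54°  ·
  (4,5): δ = 125.15°  ·
antipodal pairs: 6

count = 6; pairs: (0,2), (0,3), (1,3), (1,4), (1,5), (2,5)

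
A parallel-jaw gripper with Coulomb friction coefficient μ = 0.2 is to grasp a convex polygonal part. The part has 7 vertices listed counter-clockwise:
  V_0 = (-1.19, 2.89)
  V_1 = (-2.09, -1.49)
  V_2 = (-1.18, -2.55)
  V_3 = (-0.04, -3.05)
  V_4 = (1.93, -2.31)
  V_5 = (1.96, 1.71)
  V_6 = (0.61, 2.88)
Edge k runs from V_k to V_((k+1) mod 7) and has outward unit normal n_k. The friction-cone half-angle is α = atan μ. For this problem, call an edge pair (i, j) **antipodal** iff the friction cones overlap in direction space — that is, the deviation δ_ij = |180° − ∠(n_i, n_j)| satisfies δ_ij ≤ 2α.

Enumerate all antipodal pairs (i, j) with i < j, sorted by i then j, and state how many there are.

α = atan 0.2 = 11.31°;  2α = 22.62°
n_0 = (-0.9795, +0.2013)
n_1 = (-0.7588, -0.6514)
n_2 = (-0.4017, -0.9158)
n_3 = (+0.3516, -0.9361)
n_4 = (+1.0000, -0.0075)
n_5 = (+0.6549, +0.7557)
n_6 = (+0.0056, +1.0000)
  (0,1): δ = 127.74°  ·
  (0,2): δ = 102.07°  ·
  (0,3): δ = 57.80°  ·
  (0,4): δ = 11.18°  ✓
  (0,5): δ = 60.70°  ·
  (0,6): δ = 101.29°  ·
  (1,2): δ = 154.33°  ·
  (1,3): δ = 110.06°  ·
  (1,4): δ = 41.07°  ·
  (1,5): δ = 8.44°  ✓
  (1,6): δ = 49.04°  ·
  (2,3): δ = 135.73°  ·
  (2,4): δ = 66.75°  ·
  (2,5): δ = 17.23°  ✓
  (2,6): δ = 23.36°  ·
  (3,4): δ = 111.02°  ·
  (3,5): δ = 61.50°  ·
  (3,6): δ = 20.91°  ✓
  (4,5): δ = 130.49°  ·
  (4,6): δ = 89.89°  ·
  (5,6): δ = 139.40°  ·
antipodal pairs: 4

count = 4; pairs: (0,4), (1,5), (2,5), (3,6)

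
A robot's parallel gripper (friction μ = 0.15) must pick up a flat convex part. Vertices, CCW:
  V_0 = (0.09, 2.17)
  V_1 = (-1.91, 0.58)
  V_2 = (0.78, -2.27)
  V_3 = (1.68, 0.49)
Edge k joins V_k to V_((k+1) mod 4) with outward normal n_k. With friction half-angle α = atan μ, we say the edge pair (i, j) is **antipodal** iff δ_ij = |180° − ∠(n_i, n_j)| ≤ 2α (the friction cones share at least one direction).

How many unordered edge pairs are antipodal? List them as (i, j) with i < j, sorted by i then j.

α = atan 0.15 = 8.53°;  2α = 17.06°
n_0 = (-0.6223, +0.7828)
n_1 = (-0.7272, -0.6864)
n_2 = (+0.9507, -0.3100)
n_3 = (+0.7263, +0.6874)
  (0,1): δ = 85.14°  ·
  (0,2): δ = 33.45°  ·
  (0,3): δ = 94.94°  ·
  (1,2): δ = 61.41°  ·
  (1,3): δ = 0.08°  ✓
  (2,3): δ = 118.52°  ·
antipodal pairs: 1

count = 1; pairs: (1,3)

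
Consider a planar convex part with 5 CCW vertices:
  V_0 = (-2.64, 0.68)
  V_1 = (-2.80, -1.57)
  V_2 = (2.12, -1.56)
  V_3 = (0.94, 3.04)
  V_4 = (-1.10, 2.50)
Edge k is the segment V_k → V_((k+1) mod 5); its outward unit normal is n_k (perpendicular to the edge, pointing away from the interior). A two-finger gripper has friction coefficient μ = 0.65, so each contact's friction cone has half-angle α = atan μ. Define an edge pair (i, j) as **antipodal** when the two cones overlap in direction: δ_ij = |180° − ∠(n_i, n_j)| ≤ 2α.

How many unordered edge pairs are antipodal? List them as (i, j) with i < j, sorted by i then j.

α = atan 0.65 = 33.02°;  2α = 66.05°
n_0 = (-0.9975, +0.0709)
n_1 = (+0.0020, -1.0000)
n_2 = (+0.9686, +0.2485)
n_3 = (-0.2559, +0.9667)
n_4 = (-0.7634, +0.6459)
  (0,1): δ = 85.82°  ·
  (0,2): δ = 18.45°  ✓
  (0,3): δ = 108.89°  ·
  (0,4): δ = 143.83°  ·
  (1,2): δ = 75.73°  ·
  (1,3): δ = 14.71°  ✓
  (1,4): δ = 49.65°  ✓
  (2,3): δ = 89.56°  ·
  (2,4): δ = 54.62°  ✓
  (3,4): δ = 145.06°  ·
antipodal pairs: 4

count = 4; pairs: (0,2), (1,3), (1,4), (2,4)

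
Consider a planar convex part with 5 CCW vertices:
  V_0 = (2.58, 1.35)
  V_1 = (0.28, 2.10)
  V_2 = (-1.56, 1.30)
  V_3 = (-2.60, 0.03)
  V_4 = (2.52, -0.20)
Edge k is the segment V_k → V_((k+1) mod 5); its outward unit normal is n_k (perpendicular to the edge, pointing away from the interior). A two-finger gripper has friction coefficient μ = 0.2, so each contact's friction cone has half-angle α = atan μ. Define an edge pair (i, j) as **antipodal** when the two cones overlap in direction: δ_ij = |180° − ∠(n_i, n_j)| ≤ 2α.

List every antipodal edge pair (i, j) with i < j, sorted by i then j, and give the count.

α = atan 0.2 = 11.31°;  2α = 22.62°
n_0 = (+0.3100, +0.9507)
n_1 = (-0.3987, +0.9171)
n_2 = (-0.7737, +0.6336)
n_3 = (-0.0449, -0.9990)
n_4 = (+0.9993, -0.0387)
  (0,1): δ = 138.44°  ·
  (0,2): δ = 111.25°  ·
  (0,3): δ = 15.49°  ✓
  (0,4): δ = 105.84°  ·
  (1,2): δ = 152.81°  ·
  (1,3): δ = 26.07°  ·
  (1,4): δ = 64.28°  ·
  (2,3): δ = 53.26°  ·
  (2,4): δ = 37.10°  ·
  (3,4): δ = 89.64°  ·
antipodal pairs: 1

count = 1; pairs: (0,3)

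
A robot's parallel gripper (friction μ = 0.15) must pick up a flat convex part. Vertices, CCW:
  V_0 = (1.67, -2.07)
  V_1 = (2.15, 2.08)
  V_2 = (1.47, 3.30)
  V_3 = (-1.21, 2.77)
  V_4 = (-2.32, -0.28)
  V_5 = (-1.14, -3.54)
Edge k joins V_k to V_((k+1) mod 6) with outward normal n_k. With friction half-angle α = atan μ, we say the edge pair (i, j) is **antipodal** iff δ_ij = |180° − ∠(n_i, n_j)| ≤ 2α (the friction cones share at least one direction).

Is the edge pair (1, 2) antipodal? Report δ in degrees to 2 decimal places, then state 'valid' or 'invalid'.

δ = 107.95°, invalid

α = atan 0.15 = 8.53°;  2α = 17.06°
edge 1: e_1 = (-0.68, +1.22);  n_1 = (+0.8735, +0.4869)
edge 2: e_2 = (-2.68, -0.53);  n_2 = (-0.1940, +0.9810)
∠(n_1, n_2) = 72.05°
δ = |180° − 72.05°| = 107.95°
107.95° > 2α = 17.06°  →  invalid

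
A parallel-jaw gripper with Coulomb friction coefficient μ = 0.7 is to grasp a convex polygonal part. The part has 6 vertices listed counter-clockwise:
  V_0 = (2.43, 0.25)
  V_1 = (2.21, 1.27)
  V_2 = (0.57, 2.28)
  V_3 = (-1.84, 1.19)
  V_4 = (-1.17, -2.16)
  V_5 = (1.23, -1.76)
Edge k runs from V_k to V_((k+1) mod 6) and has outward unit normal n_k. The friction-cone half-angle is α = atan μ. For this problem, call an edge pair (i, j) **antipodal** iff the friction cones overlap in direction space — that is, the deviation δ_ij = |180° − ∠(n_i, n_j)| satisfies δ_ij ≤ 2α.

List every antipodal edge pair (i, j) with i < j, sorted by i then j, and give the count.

α = atan 0.7 = 34.99°;  2α = 69.98°
n_0 = (+0.9775, +0.2108)
n_1 = (+0.5244, +0.8515)
n_2 = (-0.4121, +0.9111)
n_3 = (-0.9806, -0.1961)
n_4 = (+0.1644, -0.9864)
n_5 = (+0.8586, -0.5126)
  (0,1): δ = 133.80°  ·
  (0,2): δ = 77.84°  ·
  (0,3): δ = 0.86°  ✓
  (0,4): δ = 87.29°  ·
  (0,5): δ = 136.99°  ·
  (1,2): δ = 124.04°  ·
  (1,3): δ = 47.06°  ✓
  (1,4): δ = 41.09°  ✓
  (1,5): δ = 90.79°  ·
  (2,3): δ = 103.03°  ·
  (2,4): δ = 14.87°  ✓
  (2,5): δ = 34.83°  ✓
  (3,4): δ = 91.85°  ·
  (3,5): δ = 42.15°  ✓
  (4,5): δ = 130.30°  ·
antipodal pairs: 6

count = 6; pairs: (0,3), (1,3), (1,4), (2,4), (2,5), (3,5)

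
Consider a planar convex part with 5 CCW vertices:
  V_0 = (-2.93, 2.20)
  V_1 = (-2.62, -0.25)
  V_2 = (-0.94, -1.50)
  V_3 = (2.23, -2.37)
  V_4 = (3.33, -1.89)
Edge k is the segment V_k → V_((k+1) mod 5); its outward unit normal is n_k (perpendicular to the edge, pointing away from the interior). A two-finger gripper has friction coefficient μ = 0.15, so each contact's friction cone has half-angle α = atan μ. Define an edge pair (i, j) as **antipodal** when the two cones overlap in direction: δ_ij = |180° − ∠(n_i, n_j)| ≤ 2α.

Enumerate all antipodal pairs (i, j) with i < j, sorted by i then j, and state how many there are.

count = 1; pairs: (1,4)

α = atan 0.15 = 8.53°;  2α = 17.06°
n_0 = (-0.9921, -0.1255)
n_1 = (-0.5969, -0.8023)
n_2 = (-0.2647, -0.9643)
n_3 = (+0.3999, -0.9165)
n_4 = (+0.5470, +0.8372)
  (0,1): δ = 133.86°  ·
  (0,2): δ = 112.56°  ·
  (0,3): δ = 73.64°  ·
  (0,4): δ = 49.63°  ·
  (1,2): δ = 158.70°  ·
  (1,3): δ = 119.77°  ·
  (1,4): δ = 3.49°  ✓
  (2,3): δ = 141.08°  ·
  (2,4): δ = 17.81°  ·
  (3,4): δ = 56.73°  ·
antipodal pairs: 1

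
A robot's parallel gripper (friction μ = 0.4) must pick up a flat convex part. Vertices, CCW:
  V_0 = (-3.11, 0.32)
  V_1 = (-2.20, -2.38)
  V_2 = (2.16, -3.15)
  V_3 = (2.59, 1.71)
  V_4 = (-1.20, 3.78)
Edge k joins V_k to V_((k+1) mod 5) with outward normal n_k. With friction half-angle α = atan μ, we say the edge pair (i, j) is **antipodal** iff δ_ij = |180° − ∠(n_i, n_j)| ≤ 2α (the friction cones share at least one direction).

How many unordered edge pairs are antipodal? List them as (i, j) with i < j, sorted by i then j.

count = 4; pairs: (0,2), (0,3), (1,3), (2,4)

α = atan 0.4 = 21.80°;  2α = 43.60°
n_0 = (-0.9476, -0.3194)
n_1 = (-0.1739, -0.9848)
n_2 = (+0.9961, -0.0881)
n_3 = (+0.4793, +0.8776)
n_4 = (-0.8755, +0.4833)
  (0,1): δ = 118.64°  ·
  (0,2): δ = 23.68°  ✓
  (0,3): δ = 42.73°  ✓
  (0,4): δ = 132.47°  ·
  (1,2): δ = 85.04°  ·
  (1,3): δ = 18.63°  ✓
  (1,4): δ = 71.12°  ·
  (2,3): δ = 113.59°  ·
  (2,4): δ = 23.84°  ✓
  (3,4): δ = 90.26°  ·
antipodal pairs: 4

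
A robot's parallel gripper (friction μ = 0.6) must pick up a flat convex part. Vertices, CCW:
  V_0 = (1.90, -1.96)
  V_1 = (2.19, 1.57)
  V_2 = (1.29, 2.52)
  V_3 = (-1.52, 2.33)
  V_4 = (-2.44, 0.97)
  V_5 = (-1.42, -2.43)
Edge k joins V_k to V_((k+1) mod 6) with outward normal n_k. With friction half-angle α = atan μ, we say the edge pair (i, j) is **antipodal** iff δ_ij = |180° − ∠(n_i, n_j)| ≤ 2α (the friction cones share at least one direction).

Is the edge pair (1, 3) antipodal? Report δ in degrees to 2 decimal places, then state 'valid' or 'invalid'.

δ = 77.53°, invalid

α = atan 0.6 = 30.96°;  2α = 61.93°
edge 1: e_1 = (-0.90, +0.95);  n_1 = (+0.7260, +0.6877)
edge 3: e_3 = (-0.92, -1.36);  n_3 = (-0.8283, +0.5603)
∠(n_1, n_3) = 102.47°
δ = |180° − 102.47°| = 77.53°
77.53° > 2α = 61.93°  →  invalid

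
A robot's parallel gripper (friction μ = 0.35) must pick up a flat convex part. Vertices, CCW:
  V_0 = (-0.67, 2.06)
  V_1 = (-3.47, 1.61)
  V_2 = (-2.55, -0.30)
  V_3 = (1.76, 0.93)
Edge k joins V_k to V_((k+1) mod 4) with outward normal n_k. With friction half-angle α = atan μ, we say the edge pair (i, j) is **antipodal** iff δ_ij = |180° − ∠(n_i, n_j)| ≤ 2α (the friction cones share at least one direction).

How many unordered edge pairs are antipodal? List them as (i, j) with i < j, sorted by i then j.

count = 1; pairs: (0,2)

α = atan 0.35 = 19.29°;  2α = 38.58°
n_0 = (-0.1587, +0.9873)
n_1 = (-0.9009, -0.4340)
n_2 = (+0.2744, -0.9616)
n_3 = (+0.4217, +0.9068)
  (0,1): δ = 73.41°  ·
  (0,2): δ = 6.80°  ✓
  (0,3): δ = 145.93°  ·
  (1,2): δ = 99.79°  ·
  (1,3): δ = 39.34°  ·
  (2,3): δ = 40.87°  ·
antipodal pairs: 1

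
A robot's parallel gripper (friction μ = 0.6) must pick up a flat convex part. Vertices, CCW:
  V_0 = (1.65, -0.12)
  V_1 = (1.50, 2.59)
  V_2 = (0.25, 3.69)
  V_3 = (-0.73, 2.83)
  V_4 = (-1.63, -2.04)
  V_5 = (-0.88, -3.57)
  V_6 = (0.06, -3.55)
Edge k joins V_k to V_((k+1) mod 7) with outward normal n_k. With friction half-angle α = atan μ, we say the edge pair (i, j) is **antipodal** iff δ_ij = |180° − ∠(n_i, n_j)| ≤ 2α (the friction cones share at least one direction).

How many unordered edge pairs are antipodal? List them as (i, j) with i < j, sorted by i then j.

α = atan 0.6 = 30.96°;  2α = 61.93°
n_0 = (+0.9985, +0.0553)
n_1 = (+0.6606, +0.7507)
n_2 = (-0.6596, +0.7516)
n_3 = (-0.9833, +0.1817)
n_4 = (-0.8979, -0.4402)
n_5 = (+0.0213, -0.9998)
n_6 = (+0.9073, -0.4206)
  (0,1): δ = 134.52°  ·
  (0,2): δ = 51.90°  ✓
  (0,3): δ = 13.64°  ✓
  (0,4): δ = 22.95°  ✓
  (0,5): δ = 88.05°  ·
  (0,6): δ = 151.96°  ·
  (1,2): δ = 97.38°  ·
  (1,3): δ = 59.12°  ✓
  (1,4): δ = 22.54°  ✓
  (1,5): δ = 42.57°  ✓
  (1,6): δ = 106.48°  ·
  (2,3): δ = 141.74°  ·
  (2,4): δ = 105.15°  ·
  (2,5): δ = 40.05°  ✓
  (2,6): δ = 23.86°  ✓
  (3,4): δ = 143.42°  ·
  (3,5): δ = 78.31°  ·
  (3,6): δ = 14.40°  ✓
  (4,5): δ = 114.90°  ·
  (4,6): δ = 50.98°  ✓
  (5,6): δ = 116.09°  ·
antipodal pairs: 10

count = 10; pairs: (0,2), (0,3), (0,4), (1,3), (1,4), (1,5), (2,5), (2,6), (3,6), (4,6)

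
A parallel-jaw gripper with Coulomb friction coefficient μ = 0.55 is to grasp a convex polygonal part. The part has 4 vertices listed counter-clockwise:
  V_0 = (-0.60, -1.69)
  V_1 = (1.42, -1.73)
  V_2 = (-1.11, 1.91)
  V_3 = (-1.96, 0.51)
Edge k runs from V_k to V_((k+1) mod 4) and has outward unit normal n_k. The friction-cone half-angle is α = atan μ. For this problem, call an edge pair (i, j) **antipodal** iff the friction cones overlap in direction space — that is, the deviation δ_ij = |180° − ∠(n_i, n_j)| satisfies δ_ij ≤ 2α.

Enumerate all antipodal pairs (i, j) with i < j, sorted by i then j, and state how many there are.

α = atan 0.55 = 28.81°;  2α = 57.62°
n_0 = (-0.0198, -0.9998)
n_1 = (+0.8211, +0.5707)
n_2 = (-0.8548, +0.5190)
n_3 = (-0.8506, -0.5258)
  (0,1): δ = 54.06°  ✓
  (0,2): δ = 59.87°  ·
  (0,3): δ = 122.86°  ·
  (1,2): δ = 66.07°  ·
  (1,3): δ = 3.08°  ✓
  (2,3): δ = 117.01°  ·
antipodal pairs: 2

count = 2; pairs: (0,1), (1,3)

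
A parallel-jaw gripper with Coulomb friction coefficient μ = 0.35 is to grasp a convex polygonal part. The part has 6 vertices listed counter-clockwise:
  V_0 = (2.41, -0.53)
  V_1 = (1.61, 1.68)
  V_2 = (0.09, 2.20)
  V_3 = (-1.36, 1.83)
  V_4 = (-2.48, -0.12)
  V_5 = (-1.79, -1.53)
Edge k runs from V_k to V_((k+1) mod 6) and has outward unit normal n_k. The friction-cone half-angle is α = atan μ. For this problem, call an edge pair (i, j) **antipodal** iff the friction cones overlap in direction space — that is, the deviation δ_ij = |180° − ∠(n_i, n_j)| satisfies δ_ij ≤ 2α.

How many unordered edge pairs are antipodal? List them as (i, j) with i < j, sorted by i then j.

α = atan 0.35 = 19.29°;  2α = 38.58°
n_0 = (+0.9403, +0.3404)
n_1 = (+0.3237, +0.9462)
n_2 = (-0.2472, +0.9690)
n_3 = (-0.8671, +0.4981)
n_4 = (-0.8982, -0.4396)
n_5 = (+0.2316, -0.9728)
  (0,1): δ = 128.79°  ·
  (0,2): δ = 95.58°  ·
  (0,3): δ = 49.77°  ·
  (0,4): δ = 6.18°  ✓
  (0,5): δ = 83.49°  ·
  (1,2): δ = 146.80°  ·
  (1,3): δ = 100.99°  ·
  (1,4): δ = 45.04°  ·
  (1,5): δ = 32.28°  ✓
  (2,3): δ = 134.19°  ·
  (2,4): δ = 78.24°  ·
  (2,5): δ = 0.92°  ✓
  (3,4): δ = 124.05°  ·
  (3,5): δ = 46.74°  ·
  (4,5): δ = 102.68°  ·
antipodal pairs: 3

count = 3; pairs: (0,4), (1,5), (2,5)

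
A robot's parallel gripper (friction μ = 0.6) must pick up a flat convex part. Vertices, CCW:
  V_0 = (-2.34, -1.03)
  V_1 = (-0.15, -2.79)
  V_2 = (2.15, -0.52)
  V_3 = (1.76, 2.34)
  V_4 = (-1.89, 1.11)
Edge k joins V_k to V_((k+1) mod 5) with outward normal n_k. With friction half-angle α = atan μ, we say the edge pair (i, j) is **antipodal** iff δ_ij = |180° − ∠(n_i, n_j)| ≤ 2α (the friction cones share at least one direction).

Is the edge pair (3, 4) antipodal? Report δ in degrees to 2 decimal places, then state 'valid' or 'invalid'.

α = atan 0.6 = 30.96°;  2α = 61.93°
edge 3: e_3 = (-3.65, -1.23);  n_3 = (-0.3193, +0.9476)
edge 4: e_4 = (-0.45, -2.14);  n_4 = (-0.9786, +0.2058)
∠(n_3, n_4) = 59.50°
δ = |180° − 59.50°| = 120.50°
120.50° > 2α = 61.93°  →  invalid

δ = 120.50°, invalid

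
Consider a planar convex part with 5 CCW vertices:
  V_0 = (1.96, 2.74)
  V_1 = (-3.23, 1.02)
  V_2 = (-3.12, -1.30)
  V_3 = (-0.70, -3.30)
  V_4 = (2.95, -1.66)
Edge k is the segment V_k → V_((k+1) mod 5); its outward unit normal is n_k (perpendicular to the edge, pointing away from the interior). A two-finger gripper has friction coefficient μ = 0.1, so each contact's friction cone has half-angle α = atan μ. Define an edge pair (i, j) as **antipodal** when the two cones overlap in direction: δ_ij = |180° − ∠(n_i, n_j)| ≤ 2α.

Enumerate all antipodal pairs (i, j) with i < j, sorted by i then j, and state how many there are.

α = atan 0.1 = 5.71°;  2α = 11.42°
n_0 = (-0.3146, +0.9492)
n_1 = (-0.9989, -0.0474)
n_2 = (-0.6370, -0.7708)
n_3 = (+0.4098, -0.9122)
n_4 = (+0.9756, +0.2195)
  (0,1): δ = 105.62°  ·
  (0,2): δ = 57.91°  ·
  (0,3): δ = 5.86°  ✓
  (0,4): δ = 84.34°  ·
  (1,2): δ = 132.29°  ·
  (1,3): δ = 68.52°  ·
  (1,4): δ = 9.97°  ✓
  (2,3): δ = 116.23°  ·
  (2,4): δ = 37.75°  ·
  (3,4): δ = 101.51°  ·
antipodal pairs: 2

count = 2; pairs: (0,3), (1,4)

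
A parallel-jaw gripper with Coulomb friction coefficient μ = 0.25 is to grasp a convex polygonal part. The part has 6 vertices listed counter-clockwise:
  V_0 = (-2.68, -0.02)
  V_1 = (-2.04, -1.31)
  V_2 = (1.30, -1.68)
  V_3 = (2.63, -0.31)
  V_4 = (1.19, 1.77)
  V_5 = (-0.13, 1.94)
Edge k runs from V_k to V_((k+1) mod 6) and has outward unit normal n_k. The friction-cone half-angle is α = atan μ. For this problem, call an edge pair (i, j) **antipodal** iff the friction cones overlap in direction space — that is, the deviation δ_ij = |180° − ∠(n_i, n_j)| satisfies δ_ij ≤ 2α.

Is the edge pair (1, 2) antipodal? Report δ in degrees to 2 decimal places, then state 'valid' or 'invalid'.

δ = 127.83°, invalid

α = atan 0.25 = 14.04°;  2α = 28.07°
edge 1: e_1 = (+3.34, -0.37);  n_1 = (-0.1101, -0.9939)
edge 2: e_2 = (+1.33, +1.37);  n_2 = (+0.7175, -0.6966)
∠(n_1, n_2) = 52.17°
δ = |180° − 52.17°| = 127.83°
127.83° > 2α = 28.07°  →  invalid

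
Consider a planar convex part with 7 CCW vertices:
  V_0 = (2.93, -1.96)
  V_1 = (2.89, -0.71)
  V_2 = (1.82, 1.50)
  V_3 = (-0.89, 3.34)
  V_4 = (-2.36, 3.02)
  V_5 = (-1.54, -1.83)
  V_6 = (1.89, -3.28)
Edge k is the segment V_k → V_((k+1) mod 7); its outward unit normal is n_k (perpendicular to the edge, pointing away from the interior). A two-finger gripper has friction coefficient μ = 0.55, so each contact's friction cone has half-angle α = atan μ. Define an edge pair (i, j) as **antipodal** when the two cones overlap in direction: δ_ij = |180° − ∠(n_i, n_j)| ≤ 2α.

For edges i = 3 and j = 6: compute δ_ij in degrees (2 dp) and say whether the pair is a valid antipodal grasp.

δ = 39.49°, valid

α = atan 0.55 = 28.81°;  2α = 57.62°
edge 3: e_3 = (-1.47, -0.32);  n_3 = (-0.2127, +0.9771)
edge 6: e_6 = (+1.04, +1.32);  n_6 = (+0.7855, -0.6189)
∠(n_3, n_6) = 140.51°
δ = |180° − 140.51°| = 39.49°
39.49° ≤ 2α = 57.62°  →  valid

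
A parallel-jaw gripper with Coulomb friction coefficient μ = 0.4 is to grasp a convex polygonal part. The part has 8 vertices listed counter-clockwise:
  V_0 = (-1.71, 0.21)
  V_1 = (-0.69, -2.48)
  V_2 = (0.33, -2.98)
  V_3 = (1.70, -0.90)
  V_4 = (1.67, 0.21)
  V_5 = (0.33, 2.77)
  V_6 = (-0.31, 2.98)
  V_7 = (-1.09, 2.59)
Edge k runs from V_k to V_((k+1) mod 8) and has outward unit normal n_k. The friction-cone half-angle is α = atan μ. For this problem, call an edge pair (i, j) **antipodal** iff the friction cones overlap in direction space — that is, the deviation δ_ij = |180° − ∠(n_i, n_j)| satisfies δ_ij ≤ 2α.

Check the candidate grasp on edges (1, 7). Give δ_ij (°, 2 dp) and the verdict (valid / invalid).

δ = 101.51°, invalid

α = atan 0.4 = 21.80°;  2α = 43.60°
edge 1: e_1 = (+1.02, -0.50);  n_1 = (-0.4402, -0.8979)
edge 7: e_7 = (-0.62, -2.38);  n_7 = (-0.9677, +0.2521)
∠(n_1, n_7) = 78.49°
δ = |180° − 78.49°| = 101.51°
101.51° > 2α = 43.60°  →  invalid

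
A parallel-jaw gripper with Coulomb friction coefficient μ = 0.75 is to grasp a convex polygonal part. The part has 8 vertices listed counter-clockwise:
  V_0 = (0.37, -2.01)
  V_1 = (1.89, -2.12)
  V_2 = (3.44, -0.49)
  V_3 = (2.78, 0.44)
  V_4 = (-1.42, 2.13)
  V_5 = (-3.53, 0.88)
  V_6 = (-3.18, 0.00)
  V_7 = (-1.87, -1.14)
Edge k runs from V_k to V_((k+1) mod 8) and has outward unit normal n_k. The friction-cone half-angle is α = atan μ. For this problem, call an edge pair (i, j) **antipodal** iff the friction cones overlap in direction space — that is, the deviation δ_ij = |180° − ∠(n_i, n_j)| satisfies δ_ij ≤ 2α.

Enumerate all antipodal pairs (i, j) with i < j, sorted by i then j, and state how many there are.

count = 14; pairs: (0,2), (0,3), (0,4), (1,3), (1,4), (1,5), (2,5), (2,6), (2,7), (3,5), (3,6), (3,7), (4,6), (4,7)

α = atan 0.75 = 36.87°;  2α = 73.74°
n_0 = (-0.0722, -0.9974)
n_1 = (+0.7247, -0.6891)
n_2 = (+0.8155, +0.5787)
n_3 = (+0.3733, +0.9277)
n_4 = (-0.5097, +0.8604)
n_5 = (-0.9292, -0.3696)
n_6 = (-0.6565, -0.7544)
n_7 = (-0.3620, -0.9322)
  (0,1): δ = 129.42°  ·
  (0,2): δ = 50.50°  ✓
  (0,3): δ = 17.78°  ✓
  (0,4): δ = 34.78°  ✓
  (0,5): δ = 115.83°  ·
  (0,6): δ = 143.11°  ·
  (0,7): δ = 162.91°  ·
  (1,2): δ = 101.08°  ·
  (1,3): δ = 68.36°  ✓
  (1,4): δ = 15.80°  ✓
  (1,5): δ = 65.25°  ✓
  (1,6): δ = 92.53°  ·
  (1,7): δ = 112.33°  ·
  (2,3): δ = 147.28°  ·
  (2,4): δ = 94.72°  ·
  (2,5): δ = 13.67°  ✓
  (2,6): δ = 13.61°  ✓
  (2,7): δ = 33.41°  ✓
  (3,4): δ = 127.44°  ·
  (3,5): δ = 46.39°  ✓
  (3,6): δ = 19.11°  ✓
  (3,7): δ = 0.69°  ✓
  (4,5): δ = 98.95°  ·
  (4,6): δ = 71.67°  ✓
  (4,7): δ = 51.87°  ✓
  (5,6): δ = 152.72°  ·
  (5,7): δ = 132.91°  ·
  (6,7): δ = 160.20°  ·
antipodal pairs: 14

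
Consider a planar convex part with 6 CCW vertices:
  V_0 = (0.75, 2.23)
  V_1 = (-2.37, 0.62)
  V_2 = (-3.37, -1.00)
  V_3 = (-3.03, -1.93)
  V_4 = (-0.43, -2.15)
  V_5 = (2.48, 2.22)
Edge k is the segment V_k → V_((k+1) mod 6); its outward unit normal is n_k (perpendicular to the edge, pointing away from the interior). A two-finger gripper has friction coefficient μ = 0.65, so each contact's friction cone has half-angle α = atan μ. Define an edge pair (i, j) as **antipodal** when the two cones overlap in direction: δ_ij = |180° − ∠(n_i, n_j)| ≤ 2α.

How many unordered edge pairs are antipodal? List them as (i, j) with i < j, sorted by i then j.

α = atan 0.65 = 33.02°;  2α = 66.05°
n_0 = (-0.4586, +0.8887)
n_1 = (-0.8509, +0.5253)
n_2 = (-0.9392, -0.3434)
n_3 = (-0.0843, -0.9964)
n_4 = (+0.8323, -0.5543)
n_5 = (+0.0058, +1.0000)
  (0,1): δ = 148.98°  ·
  (0,2): δ = 97.21°  ·
  (0,3): δ = 32.13°  ✓
  (0,4): δ = 29.05°  ✓
  (0,5): δ = 152.37°  ·
  (1,2): δ = 128.23°  ·
  (1,3): δ = 63.15°  ✓
  (1,4): δ = 1.97°  ✓
  (1,5): δ = 121.36°  ·
  (2,3): δ = 114.92°  ·
  (2,4): δ = 53.74°  ✓
  (2,5): δ = 69.59°  ·
  (3,4): δ = 118.82°  ·
  (3,5): δ = 4.51°  ✓
  (4,5): δ = 56.67°  ✓
antipodal pairs: 7

count = 7; pairs: (0,3), (0,4), (1,3), (1,4), (2,4), (3,5), (4,5)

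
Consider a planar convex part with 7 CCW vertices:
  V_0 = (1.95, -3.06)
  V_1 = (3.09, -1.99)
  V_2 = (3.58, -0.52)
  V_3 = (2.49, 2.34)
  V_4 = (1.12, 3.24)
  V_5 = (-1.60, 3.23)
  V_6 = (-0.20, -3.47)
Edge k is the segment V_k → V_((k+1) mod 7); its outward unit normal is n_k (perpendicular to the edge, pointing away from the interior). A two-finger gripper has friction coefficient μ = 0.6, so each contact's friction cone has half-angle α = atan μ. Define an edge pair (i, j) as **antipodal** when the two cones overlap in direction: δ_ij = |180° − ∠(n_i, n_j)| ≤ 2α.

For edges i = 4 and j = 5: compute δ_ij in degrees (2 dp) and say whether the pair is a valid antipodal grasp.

α = atan 0.6 = 30.96°;  2α = 61.93°
edge 4: e_4 = (-2.72, -0.01);  n_4 = (-0.0037, +1.0000)
edge 5: e_5 = (+1.40, -6.70);  n_5 = (-0.9789, -0.2045)
∠(n_4, n_5) = 101.59°
δ = |180° − 101.59°| = 78.41°
78.41° > 2α = 61.93°  →  invalid

δ = 78.41°, invalid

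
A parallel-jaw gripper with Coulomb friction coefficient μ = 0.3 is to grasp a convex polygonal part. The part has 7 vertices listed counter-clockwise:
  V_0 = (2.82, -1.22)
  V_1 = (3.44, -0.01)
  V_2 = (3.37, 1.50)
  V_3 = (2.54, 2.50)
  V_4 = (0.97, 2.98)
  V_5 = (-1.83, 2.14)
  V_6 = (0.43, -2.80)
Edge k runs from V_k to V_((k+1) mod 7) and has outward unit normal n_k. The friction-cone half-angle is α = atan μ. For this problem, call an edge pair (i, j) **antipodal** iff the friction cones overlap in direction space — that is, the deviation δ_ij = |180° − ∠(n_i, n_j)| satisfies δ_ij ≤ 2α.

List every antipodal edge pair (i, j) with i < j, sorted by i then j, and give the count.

count = 3; pairs: (1,5), (2,5), (4,6)

α = atan 0.3 = 16.70°;  2α = 33.40°
n_0 = (+0.8900, -0.4560)
n_1 = (+0.9989, +0.0463)
n_2 = (+0.7695, +0.6387)
n_3 = (+0.2924, +0.9563)
n_4 = (-0.2873, +0.9578)
n_5 = (-0.9094, -0.4160)
n_6 = (+0.5515, -0.8342)
  (0,1): δ = 150.22°  ·
  (0,2): δ = 113.18°  ·
  (0,3): δ = 79.87°  ·
  (0,4): δ = 46.17°  ·
  (0,5): δ = 51.71°  ·
  (0,6): δ = 150.60°  ·
  (1,2): δ = 142.96°  ·
  (1,3): δ = 109.65°  ·
  (1,4): δ = 75.95°  ·
  (1,5): δ = 21.93°  ✓
  (1,6): δ = 120.81°  ·
  (2,3): δ = 146.69°  ·
  (2,4): δ = 112.99°  ·
  (2,5): δ = 15.11°  ✓
  (2,6): δ = 83.78°  ·
  (3,4): δ = 146.30°  ·
  (3,5): δ = 48.42°  ·
  (3,6): δ = 50.47°  ·
  (4,5): δ = 82.12°  ·
  (4,6): δ = 16.77°  ✓
  (5,6): δ = 81.12°  ·
antipodal pairs: 3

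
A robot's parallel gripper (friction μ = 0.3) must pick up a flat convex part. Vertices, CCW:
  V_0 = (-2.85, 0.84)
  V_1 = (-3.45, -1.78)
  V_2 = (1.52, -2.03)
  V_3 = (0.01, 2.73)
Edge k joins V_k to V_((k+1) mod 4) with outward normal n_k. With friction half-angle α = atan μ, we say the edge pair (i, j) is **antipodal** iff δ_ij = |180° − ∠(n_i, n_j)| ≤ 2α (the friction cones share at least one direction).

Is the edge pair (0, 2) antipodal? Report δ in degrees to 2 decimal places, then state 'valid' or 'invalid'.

δ = 30.50°, valid

α = atan 0.3 = 16.70°;  2α = 33.40°
edge 0: e_0 = (-0.60, -2.62);  n_0 = (-0.9748, +0.2232)
edge 2: e_2 = (-1.51, +4.76);  n_2 = (+0.9532, +0.3024)
∠(n_0, n_2) = 149.50°
δ = |180° − 149.50°| = 30.50°
30.50° ≤ 2α = 33.40°  →  valid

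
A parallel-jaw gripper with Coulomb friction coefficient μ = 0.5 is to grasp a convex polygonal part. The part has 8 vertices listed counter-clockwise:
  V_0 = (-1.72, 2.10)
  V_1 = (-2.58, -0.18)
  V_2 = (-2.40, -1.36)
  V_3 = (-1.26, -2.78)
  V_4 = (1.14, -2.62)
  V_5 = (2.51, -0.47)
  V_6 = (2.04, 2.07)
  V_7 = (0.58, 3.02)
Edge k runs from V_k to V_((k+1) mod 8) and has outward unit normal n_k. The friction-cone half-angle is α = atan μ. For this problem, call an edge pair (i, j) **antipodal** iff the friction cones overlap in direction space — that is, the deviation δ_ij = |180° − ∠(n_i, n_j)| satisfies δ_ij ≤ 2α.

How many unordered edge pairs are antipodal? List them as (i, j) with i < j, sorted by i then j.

count = 10; pairs: (0,4), (0,5), (1,4), (1,5), (1,6), (2,5), (2,6), (3,6), (3,7), (4,7)

α = atan 0.5 = 26.57°;  2α = 53.13°
n_0 = (-0.9357, +0.3529)
n_1 = (-0.9886, -0.1508)
n_2 = (-0.7798, -0.6260)
n_3 = (+0.0665, -0.9978)
n_4 = (+0.8433, -0.5374)
n_5 = (+0.9833, +0.1820)
n_6 = (+0.5454, +0.8382)
n_7 = (-0.3714, +0.9285)
  (0,1): δ = 150.66°  ·
  (0,2): δ = 120.58°  ·
  (0,3): δ = 65.52°  ·
  (0,4): δ = 11.84°  ✓
  (0,5): δ = 31.15°  ✓
  (0,6): δ = 77.61°  ·
  (0,7): δ = 132.47°  ·
  (1,2): δ = 149.92°  ·
  (1,3): δ = 94.86°  ·
  (1,4): δ = 41.18°  ✓
  (1,5): δ = 1.81°  ✓
  (1,6): δ = 48.28°  ✓
  (1,7): δ = 103.13°  ·
  (2,3): δ = 124.94°  ·
  (2,4): δ = 71.26°  ·
  (2,5): δ = 28.27°  ✓
  (2,6): δ = 18.19°  ✓
  (2,7): δ = 73.04°  ·
  (3,4): δ = 126.32°  ·
  (3,5): δ = 83.33°  ·
  (3,6): δ = 36.87°  ✓
  (3,7): δ = 17.99°  ✓
  (4,5): δ = 137.01°  ·
  (4,6): δ = 90.55°  ·
  (4,7): δ = 35.69°  ✓
  (5,6): δ = 133.53°  ·
  (5,7): δ = 78.68°  ·
  (6,7): δ = 125.15°  ·
antipodal pairs: 10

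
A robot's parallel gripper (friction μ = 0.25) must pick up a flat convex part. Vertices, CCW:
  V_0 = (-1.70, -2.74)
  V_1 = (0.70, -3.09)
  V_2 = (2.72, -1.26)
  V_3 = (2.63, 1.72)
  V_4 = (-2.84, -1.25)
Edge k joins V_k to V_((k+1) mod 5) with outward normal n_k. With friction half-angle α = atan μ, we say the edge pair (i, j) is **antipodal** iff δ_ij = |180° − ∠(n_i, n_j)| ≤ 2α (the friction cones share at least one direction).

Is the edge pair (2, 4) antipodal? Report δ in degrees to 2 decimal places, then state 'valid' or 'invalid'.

α = atan 0.25 = 14.04°;  2α = 28.07°
edge 2: e_2 = (-0.09, +2.98);  n_2 = (+0.9995, +0.0302)
edge 4: e_4 = (+1.14, -1.49);  n_4 = (-0.7942, -0.6076)
∠(n_2, n_4) = 144.31°
δ = |180° − 144.31°| = 35.69°
35.69° > 2α = 28.07°  →  invalid

δ = 35.69°, invalid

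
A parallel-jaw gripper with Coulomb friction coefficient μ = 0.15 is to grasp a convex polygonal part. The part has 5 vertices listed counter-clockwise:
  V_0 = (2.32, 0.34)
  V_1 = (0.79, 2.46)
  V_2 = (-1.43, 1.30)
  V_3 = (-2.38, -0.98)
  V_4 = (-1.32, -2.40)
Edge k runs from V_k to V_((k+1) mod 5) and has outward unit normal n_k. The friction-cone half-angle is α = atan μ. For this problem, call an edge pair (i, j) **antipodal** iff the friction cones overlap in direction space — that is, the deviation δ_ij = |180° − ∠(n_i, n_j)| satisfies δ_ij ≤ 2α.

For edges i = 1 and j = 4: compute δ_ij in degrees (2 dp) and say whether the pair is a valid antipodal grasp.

δ = 9.38°, valid

α = atan 0.15 = 8.53°;  2α = 17.06°
edge 1: e_1 = (-2.22, -1.16);  n_1 = (-0.4631, +0.8863)
edge 4: e_4 = (+3.64, +2.74);  n_4 = (+0.6014, -0.7989)
∠(n_1, n_4) = 170.62°
δ = |180° − 170.62°| = 9.38°
9.38° ≤ 2α = 17.06°  →  valid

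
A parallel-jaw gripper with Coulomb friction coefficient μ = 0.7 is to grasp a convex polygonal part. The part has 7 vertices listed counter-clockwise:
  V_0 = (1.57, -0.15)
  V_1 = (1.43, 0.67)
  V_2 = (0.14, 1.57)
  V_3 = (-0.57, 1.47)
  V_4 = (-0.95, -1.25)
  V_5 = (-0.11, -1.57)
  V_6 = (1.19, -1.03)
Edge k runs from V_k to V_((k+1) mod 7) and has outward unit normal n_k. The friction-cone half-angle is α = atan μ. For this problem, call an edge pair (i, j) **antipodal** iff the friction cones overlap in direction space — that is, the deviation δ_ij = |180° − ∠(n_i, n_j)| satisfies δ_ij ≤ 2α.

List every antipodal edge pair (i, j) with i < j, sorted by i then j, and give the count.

count = 10; pairs: (0,3), (0,4), (1,3), (1,4), (1,5), (2,4), (2,5), (2,6), (3,5), (3,6)

α = atan 0.7 = 34.99°;  2α = 69.98°
n_0 = (+0.9857, +0.1683)
n_1 = (+0.5722, +0.8201)
n_2 = (-0.1395, +0.9902)
n_3 = (-0.9904, +0.1384)
n_4 = (-0.3560, -0.9345)
n_5 = (+0.3836, -0.9235)
n_6 = (+0.9181, -0.3964)
  (0,1): δ = 134.59°  ·
  (0,2): δ = 91.67°  ·
  (0,3): δ = 17.64°  ✓
  (0,4): δ = 59.46°  ✓
  (0,5): δ = 102.87°  ·
  (0,6): δ = 146.96°  ·
  (1,2): δ = 137.08°  ·
  (1,3): δ = 63.05°  ✓
  (1,4): δ = 14.05°  ✓
  (1,5): δ = 57.46°  ✓
  (1,6): δ = 101.55°  ·
  (2,3): δ = 105.97°  ·
  (2,4): δ = 28.87°  ✓
  (2,5): δ = 14.54°  ✓
  (2,6): δ = 58.63°  ✓
  (3,4): δ = 102.90°  ·
  (3,5): δ = 59.49°  ✓
  (3,6): δ = 15.40°  ✓
  (4,5): δ = 136.59°  ·
  (4,6): δ = 92.50°  ·
  (5,6): δ = 135.91°  ·
antipodal pairs: 10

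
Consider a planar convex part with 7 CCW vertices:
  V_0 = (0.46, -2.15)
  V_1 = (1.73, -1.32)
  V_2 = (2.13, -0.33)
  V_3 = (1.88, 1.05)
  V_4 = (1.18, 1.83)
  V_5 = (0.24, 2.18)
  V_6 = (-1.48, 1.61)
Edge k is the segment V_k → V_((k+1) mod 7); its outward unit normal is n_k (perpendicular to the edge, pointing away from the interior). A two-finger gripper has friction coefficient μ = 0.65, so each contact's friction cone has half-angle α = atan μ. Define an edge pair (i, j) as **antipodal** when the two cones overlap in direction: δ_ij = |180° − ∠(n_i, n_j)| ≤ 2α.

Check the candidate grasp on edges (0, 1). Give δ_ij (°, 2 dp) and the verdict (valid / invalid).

α = atan 0.65 = 33.02°;  2α = 66.05°
edge 0: e_0 = (+1.27, +0.83);  n_0 = (+0.5471, -0.8371)
edge 1: e_1 = (+0.40, +0.99);  n_1 = (+0.9272, -0.3746)
∠(n_0, n_1) = 34.83°
δ = |180° − 34.83°| = 145.17°
145.17° > 2α = 66.05°  →  invalid

δ = 145.17°, invalid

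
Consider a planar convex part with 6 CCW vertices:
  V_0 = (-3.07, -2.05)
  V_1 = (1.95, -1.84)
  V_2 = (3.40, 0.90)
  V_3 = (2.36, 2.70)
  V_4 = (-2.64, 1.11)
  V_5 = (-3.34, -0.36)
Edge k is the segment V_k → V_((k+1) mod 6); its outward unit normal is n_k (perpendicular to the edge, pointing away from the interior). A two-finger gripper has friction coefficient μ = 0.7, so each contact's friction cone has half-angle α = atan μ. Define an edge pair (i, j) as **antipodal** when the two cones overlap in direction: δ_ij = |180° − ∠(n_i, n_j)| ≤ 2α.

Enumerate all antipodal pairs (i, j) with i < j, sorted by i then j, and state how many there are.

count = 8; pairs: (0,2), (0,3), (0,4), (1,3), (1,4), (1,5), (2,4), (2,5)

α = atan 0.7 = 34.99°;  2α = 69.98°
n_0 = (+0.0418, -0.9991)
n_1 = (+0.8839, -0.4677)
n_2 = (+0.8659, +0.5003)
n_3 = (-0.3030, +0.9530)
n_4 = (-0.9029, +0.4299)
n_5 = (-0.9875, -0.1578)
  (0,1): δ = 120.28°  ·
  (0,2): δ = 62.38°  ✓
  (0,3): δ = 15.25°  ✓
  (0,4): δ = 62.14°  ✓
  (0,5): δ = 96.68°  ·
  (1,2): δ = 122.09°  ·
  (1,3): δ = 44.47°  ✓
  (1,4): δ = 2.42°  ✓
  (1,5): δ = 36.96°  ✓
  (2,3): δ = 102.38°  ·
  (2,4): δ = 55.48°  ✓
  (2,5): δ = 20.94°  ✓
  (3,4): δ = 133.10°  ·
  (3,5): δ = 98.56°  ·
  (4,5): δ = 145.46°  ·
antipodal pairs: 8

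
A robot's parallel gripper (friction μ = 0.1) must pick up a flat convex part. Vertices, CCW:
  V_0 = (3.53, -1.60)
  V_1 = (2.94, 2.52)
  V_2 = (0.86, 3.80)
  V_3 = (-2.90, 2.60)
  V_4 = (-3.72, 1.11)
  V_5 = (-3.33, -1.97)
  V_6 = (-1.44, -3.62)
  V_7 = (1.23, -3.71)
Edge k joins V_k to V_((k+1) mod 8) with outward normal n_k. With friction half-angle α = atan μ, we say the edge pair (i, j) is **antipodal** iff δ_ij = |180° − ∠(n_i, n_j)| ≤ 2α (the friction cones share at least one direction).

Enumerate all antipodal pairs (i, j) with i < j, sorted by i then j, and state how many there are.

α = atan 0.1 = 5.71°;  2α = 11.42°
n_0 = (+0.9899, +0.1418)
n_1 = (+0.5241, +0.8517)
n_2 = (-0.3040, +0.9527)
n_3 = (-0.8761, +0.4821)
n_4 = (-0.9921, -0.1256)
n_5 = (-0.6577, -0.7533)
n_6 = (-0.0337, -0.9994)
n_7 = (+0.6760, -0.7369)
  (0,1): δ = 129.76°  ·
  (0,2): δ = 80.45°  ·
  (0,3): δ = 36.98°  ·
  (0,4): δ = 0.93°  ✓
  (0,5): δ = 40.73°  ·
  (0,6): δ = 79.92°  ·
  (0,7): δ = 124.38°  ·
  (1,2): δ = 130.69°  ·
  (1,3): δ = 87.22°  ·
  (1,4): δ = 51.18°  ·
  (1,5): δ = 9.51°  ✓
  (1,6): δ = 29.68°  ·
  (1,7): δ = 74.14°  ·
  (2,3): δ = 136.53°  ·
  (2,4): δ = 100.48°  ·
  (2,5): δ = 58.82°  ·
  (2,6): δ = 19.63°  ·
  (2,7): δ = 24.83°  ·
  (3,4): δ = 143.96°  ·
  (3,5): δ = 102.30°  ·
  (3,6): δ = 63.11°  ·
  (3,7): δ = 18.64°  ·
  (4,5): δ = 138.34°  ·
  (4,6): δ = 99.15°  ·
  (4,7): δ = 54.68°  ·
  (5,6): δ = 140.81°  ·
  (5,7): δ = 96.35°  ·
  (6,7): δ = 135.54°  ·
antipodal pairs: 2

count = 2; pairs: (0,4), (1,5)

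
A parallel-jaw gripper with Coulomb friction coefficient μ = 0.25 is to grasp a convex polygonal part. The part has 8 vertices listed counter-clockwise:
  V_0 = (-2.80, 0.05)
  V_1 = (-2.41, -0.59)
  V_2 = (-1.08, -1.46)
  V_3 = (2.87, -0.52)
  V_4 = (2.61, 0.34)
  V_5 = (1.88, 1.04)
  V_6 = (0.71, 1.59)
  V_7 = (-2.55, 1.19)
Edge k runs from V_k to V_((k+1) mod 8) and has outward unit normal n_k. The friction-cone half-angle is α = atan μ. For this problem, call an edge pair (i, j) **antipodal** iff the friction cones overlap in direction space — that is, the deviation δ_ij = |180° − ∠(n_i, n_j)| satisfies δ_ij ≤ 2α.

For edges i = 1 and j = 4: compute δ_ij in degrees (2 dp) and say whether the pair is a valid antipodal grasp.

δ = 10.61°, valid

α = atan 0.25 = 14.04°;  2α = 28.07°
edge 1: e_1 = (+1.33, -0.87);  n_1 = (-0.5474, -0.8369)
edge 4: e_4 = (-0.73, +0.70);  n_4 = (+0.6921, +0.7218)
∠(n_1, n_4) = 169.39°
δ = |180° − 169.39°| = 10.61°
10.61° ≤ 2α = 28.07°  →  valid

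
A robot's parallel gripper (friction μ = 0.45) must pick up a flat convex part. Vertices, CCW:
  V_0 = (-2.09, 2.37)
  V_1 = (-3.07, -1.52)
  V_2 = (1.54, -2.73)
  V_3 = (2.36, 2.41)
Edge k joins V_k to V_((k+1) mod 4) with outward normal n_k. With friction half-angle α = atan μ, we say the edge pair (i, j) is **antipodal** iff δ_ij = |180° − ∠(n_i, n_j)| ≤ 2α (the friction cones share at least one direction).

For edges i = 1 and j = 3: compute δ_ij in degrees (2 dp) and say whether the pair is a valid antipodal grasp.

δ = 15.22°, valid

α = atan 0.45 = 24.23°;  2α = 48.46°
edge 1: e_1 = (+4.61, -1.21);  n_1 = (-0.2539, -0.9672)
edge 3: e_3 = (-4.45, -0.04);  n_3 = (-0.0090, +1.0000)
∠(n_1, n_3) = 164.78°
δ = |180° − 164.78°| = 15.22°
15.22° ≤ 2α = 48.46°  →  valid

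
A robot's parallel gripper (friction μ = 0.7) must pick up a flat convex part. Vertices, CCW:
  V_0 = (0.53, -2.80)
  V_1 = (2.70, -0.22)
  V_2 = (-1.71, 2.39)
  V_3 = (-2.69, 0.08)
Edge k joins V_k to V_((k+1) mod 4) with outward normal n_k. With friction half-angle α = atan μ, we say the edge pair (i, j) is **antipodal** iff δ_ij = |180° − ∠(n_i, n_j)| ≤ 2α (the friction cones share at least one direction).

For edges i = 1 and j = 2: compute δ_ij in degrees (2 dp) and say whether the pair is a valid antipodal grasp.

α = atan 0.7 = 34.99°;  2α = 69.98°
edge 1: e_1 = (-4.41, +2.61);  n_1 = (+0.5093, +0.8606)
edge 2: e_2 = (-0.98, -2.31);  n_2 = (-0.9206, +0.3905)
∠(n_1, n_2) = 97.63°
δ = |180° − 97.63°| = 82.37°
82.37° > 2α = 69.98°  →  invalid

δ = 82.37°, invalid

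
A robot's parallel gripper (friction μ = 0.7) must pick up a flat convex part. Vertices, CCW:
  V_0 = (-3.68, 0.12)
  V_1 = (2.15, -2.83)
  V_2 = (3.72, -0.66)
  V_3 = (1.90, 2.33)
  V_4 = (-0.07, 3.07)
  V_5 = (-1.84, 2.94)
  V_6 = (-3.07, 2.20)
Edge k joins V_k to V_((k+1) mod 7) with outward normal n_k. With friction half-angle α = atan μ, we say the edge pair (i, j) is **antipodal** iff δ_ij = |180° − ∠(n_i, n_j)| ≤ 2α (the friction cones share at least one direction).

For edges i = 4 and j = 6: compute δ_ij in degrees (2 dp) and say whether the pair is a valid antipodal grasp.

α = atan 0.7 = 34.99°;  2α = 69.98°
edge 4: e_4 = (-1.77, -0.13);  n_4 = (-0.0732, +0.9973)
edge 6: e_6 = (-0.61, -2.08);  n_6 = (-0.9596, +0.2814)
∠(n_4, n_6) = 69.45°
δ = |180° − 69.45°| = 110.55°
110.55° > 2α = 69.98°  →  invalid

δ = 110.55°, invalid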